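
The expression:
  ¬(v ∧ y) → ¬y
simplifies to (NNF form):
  v ∨ ¬y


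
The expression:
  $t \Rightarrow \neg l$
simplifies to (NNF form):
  $\neg l \vee \neg t$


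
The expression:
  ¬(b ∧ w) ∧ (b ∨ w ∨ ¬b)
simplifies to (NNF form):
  ¬b ∨ ¬w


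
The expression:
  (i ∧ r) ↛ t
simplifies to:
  i ∧ r ∧ ¬t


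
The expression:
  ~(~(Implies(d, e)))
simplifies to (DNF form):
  e | ~d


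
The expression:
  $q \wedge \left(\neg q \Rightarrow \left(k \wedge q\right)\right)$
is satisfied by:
  {q: True}


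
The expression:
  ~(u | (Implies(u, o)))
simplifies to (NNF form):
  False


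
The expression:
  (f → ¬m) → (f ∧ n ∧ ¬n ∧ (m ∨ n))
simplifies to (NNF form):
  f ∧ m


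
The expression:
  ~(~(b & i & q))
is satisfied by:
  {i: True, b: True, q: True}


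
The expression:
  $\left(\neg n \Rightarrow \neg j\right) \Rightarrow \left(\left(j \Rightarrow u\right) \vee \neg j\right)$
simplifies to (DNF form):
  $u \vee \neg j \vee \neg n$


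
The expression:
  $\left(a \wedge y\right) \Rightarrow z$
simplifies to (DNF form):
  $z \vee \neg a \vee \neg y$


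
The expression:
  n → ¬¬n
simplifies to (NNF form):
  True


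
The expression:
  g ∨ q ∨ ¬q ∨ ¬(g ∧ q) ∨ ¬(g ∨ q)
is always true.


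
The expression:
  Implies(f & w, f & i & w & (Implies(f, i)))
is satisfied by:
  {i: True, w: False, f: False}
  {w: False, f: False, i: False}
  {i: True, f: True, w: False}
  {f: True, w: False, i: False}
  {i: True, w: True, f: False}
  {w: True, i: False, f: False}
  {i: True, f: True, w: True}


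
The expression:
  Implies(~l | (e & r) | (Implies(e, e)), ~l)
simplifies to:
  ~l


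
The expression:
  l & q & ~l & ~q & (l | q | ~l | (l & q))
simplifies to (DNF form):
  False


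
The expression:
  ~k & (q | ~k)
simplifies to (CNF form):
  ~k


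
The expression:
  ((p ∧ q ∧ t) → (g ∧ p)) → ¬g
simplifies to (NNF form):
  ¬g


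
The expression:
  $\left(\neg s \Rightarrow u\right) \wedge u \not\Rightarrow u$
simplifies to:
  $\text{False}$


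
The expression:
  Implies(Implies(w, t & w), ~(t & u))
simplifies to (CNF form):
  ~t | ~u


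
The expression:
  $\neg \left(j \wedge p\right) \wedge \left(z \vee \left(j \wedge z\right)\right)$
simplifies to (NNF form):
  $z \wedge \left(\neg j \vee \neg p\right)$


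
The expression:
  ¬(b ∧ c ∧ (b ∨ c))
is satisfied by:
  {c: False, b: False}
  {b: True, c: False}
  {c: True, b: False}


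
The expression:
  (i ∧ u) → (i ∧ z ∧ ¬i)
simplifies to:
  ¬i ∨ ¬u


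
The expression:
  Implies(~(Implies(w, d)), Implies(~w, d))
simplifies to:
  True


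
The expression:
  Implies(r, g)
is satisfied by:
  {g: True, r: False}
  {r: False, g: False}
  {r: True, g: True}


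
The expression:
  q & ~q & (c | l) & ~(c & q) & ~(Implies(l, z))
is never true.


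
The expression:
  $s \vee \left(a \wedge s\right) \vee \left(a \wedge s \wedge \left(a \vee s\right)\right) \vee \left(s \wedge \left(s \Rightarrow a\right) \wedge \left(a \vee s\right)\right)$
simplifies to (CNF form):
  $s$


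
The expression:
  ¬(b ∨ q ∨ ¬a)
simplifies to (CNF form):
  a ∧ ¬b ∧ ¬q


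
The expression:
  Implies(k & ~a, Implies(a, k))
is always true.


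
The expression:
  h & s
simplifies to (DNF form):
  h & s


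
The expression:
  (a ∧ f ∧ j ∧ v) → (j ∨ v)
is always true.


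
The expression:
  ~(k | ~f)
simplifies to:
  f & ~k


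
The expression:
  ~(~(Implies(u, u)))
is always true.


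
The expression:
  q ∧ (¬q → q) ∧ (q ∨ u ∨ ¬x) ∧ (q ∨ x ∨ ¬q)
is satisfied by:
  {q: True}


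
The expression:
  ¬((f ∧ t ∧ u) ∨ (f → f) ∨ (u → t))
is never true.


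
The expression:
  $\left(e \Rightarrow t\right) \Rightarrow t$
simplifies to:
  $e \vee t$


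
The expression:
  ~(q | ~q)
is never true.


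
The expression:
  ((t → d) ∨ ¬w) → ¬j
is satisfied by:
  {w: True, t: True, d: False, j: False}
  {w: True, t: False, d: False, j: False}
  {t: True, w: False, d: False, j: False}
  {w: False, t: False, d: False, j: False}
  {w: True, d: True, t: True, j: False}
  {w: True, d: True, t: False, j: False}
  {d: True, t: True, w: False, j: False}
  {d: True, t: False, w: False, j: False}
  {j: True, w: True, d: False, t: True}


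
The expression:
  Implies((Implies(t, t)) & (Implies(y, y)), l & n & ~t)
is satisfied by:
  {n: True, l: True, t: False}


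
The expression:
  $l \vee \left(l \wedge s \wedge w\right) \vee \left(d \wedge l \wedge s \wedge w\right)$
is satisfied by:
  {l: True}


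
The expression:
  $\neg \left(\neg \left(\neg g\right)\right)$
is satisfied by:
  {g: False}


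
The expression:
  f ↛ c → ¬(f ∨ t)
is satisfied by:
  {c: True, f: False}
  {f: False, c: False}
  {f: True, c: True}


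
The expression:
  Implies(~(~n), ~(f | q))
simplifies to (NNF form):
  ~n | (~f & ~q)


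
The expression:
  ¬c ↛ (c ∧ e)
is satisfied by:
  {c: False}


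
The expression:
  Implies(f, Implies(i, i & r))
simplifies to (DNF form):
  r | ~f | ~i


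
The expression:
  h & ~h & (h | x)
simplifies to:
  False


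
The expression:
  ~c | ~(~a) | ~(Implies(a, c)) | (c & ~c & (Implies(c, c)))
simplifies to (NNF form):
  a | ~c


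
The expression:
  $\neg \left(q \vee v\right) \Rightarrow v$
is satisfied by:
  {q: True, v: True}
  {q: True, v: False}
  {v: True, q: False}


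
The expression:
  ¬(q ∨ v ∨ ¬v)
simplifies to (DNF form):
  False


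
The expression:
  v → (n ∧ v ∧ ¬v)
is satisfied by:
  {v: False}


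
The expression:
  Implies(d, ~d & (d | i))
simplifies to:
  ~d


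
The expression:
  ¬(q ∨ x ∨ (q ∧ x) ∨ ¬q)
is never true.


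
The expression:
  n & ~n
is never true.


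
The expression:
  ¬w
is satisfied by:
  {w: False}


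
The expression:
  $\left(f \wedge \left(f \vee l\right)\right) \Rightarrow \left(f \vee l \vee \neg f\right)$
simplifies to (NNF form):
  $\text{True}$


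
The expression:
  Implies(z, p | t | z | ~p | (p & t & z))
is always true.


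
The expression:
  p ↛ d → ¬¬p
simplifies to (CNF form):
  True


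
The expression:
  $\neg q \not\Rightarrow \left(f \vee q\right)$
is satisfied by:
  {q: False, f: False}


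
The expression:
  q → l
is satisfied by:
  {l: True, q: False}
  {q: False, l: False}
  {q: True, l: True}


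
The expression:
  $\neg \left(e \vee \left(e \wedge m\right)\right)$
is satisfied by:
  {e: False}


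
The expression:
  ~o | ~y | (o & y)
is always true.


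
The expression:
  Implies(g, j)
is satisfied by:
  {j: True, g: False}
  {g: False, j: False}
  {g: True, j: True}


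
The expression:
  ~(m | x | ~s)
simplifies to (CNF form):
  s & ~m & ~x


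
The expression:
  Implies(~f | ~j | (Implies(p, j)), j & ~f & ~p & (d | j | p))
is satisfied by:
  {j: True, p: False, f: False}


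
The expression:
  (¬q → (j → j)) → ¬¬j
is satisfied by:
  {j: True}


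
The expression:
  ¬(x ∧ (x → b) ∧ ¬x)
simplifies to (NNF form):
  True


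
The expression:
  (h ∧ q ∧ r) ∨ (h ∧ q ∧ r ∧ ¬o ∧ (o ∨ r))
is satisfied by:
  {r: True, h: True, q: True}


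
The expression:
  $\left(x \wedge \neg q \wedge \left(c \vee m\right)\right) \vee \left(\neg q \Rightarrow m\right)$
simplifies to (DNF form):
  $m \vee q \vee \left(c \wedge x\right)$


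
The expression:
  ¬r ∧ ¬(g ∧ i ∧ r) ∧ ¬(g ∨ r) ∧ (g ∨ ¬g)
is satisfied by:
  {g: False, r: False}


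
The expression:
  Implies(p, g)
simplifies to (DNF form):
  g | ~p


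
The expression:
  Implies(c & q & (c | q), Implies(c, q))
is always true.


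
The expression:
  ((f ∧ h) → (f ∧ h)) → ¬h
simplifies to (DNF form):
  ¬h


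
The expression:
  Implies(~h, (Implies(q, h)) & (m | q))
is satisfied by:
  {m: True, h: True, q: False}
  {h: True, q: False, m: False}
  {m: True, h: True, q: True}
  {h: True, q: True, m: False}
  {m: True, q: False, h: False}


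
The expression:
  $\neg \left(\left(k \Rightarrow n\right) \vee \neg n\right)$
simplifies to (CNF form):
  $\text{False}$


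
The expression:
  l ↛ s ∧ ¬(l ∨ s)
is never true.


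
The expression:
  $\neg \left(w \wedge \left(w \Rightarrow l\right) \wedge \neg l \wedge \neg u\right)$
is always true.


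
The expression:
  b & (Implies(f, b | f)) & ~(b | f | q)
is never true.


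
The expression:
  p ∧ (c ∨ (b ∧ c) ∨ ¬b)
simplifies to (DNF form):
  (c ∧ p) ∨ (p ∧ ¬b)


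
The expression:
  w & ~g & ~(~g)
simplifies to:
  False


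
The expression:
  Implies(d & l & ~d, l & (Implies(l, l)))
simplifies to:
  True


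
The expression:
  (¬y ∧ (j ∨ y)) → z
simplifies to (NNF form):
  y ∨ z ∨ ¬j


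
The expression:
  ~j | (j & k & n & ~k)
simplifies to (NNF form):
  ~j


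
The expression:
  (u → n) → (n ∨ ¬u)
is always true.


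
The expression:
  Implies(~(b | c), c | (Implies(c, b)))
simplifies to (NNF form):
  True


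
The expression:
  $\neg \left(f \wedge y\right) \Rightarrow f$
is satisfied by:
  {f: True}


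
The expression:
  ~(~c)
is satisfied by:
  {c: True}


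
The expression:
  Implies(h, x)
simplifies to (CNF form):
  x | ~h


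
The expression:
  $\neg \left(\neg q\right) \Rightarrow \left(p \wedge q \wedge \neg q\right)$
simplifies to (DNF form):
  $\neg q$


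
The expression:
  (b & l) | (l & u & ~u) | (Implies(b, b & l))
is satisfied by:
  {l: True, b: False}
  {b: False, l: False}
  {b: True, l: True}


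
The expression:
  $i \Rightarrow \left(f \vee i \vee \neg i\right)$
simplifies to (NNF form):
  $\text{True}$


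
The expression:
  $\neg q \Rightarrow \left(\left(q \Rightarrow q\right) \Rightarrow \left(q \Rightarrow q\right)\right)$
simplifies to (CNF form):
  $\text{True}$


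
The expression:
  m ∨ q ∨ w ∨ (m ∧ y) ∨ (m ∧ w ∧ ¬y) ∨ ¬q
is always true.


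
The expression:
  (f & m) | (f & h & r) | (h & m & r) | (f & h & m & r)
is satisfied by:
  {m: True, f: True, r: True, h: True}
  {m: True, f: True, r: True, h: False}
  {m: True, f: True, h: True, r: False}
  {m: True, f: True, h: False, r: False}
  {m: True, r: True, h: True, f: False}
  {f: True, r: True, h: True, m: False}


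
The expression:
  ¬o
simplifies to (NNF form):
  ¬o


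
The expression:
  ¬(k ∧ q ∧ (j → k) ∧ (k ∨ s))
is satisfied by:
  {k: False, q: False}
  {q: True, k: False}
  {k: True, q: False}


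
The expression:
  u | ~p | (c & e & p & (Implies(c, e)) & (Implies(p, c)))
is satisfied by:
  {c: True, u: True, e: True, p: False}
  {c: True, u: True, e: False, p: False}
  {u: True, e: True, p: False, c: False}
  {u: True, e: False, p: False, c: False}
  {c: True, e: True, p: False, u: False}
  {c: True, e: False, p: False, u: False}
  {e: True, c: False, p: False, u: False}
  {e: False, c: False, p: False, u: False}
  {c: True, u: True, p: True, e: True}
  {c: True, u: True, p: True, e: False}
  {u: True, p: True, e: True, c: False}
  {u: True, p: True, e: False, c: False}
  {c: True, p: True, e: True, u: False}


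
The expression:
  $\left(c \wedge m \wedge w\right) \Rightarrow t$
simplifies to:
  $t \vee \neg c \vee \neg m \vee \neg w$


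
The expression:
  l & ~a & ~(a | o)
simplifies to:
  l & ~a & ~o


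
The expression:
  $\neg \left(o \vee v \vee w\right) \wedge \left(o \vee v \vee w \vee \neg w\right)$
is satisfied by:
  {v: False, w: False, o: False}


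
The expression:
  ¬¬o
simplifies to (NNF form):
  o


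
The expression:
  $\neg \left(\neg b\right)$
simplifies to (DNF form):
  $b$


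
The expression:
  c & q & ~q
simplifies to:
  False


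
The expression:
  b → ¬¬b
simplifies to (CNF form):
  True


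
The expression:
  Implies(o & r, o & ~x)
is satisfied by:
  {o: False, x: False, r: False}
  {r: True, o: False, x: False}
  {x: True, o: False, r: False}
  {r: True, x: True, o: False}
  {o: True, r: False, x: False}
  {r: True, o: True, x: False}
  {x: True, o: True, r: False}


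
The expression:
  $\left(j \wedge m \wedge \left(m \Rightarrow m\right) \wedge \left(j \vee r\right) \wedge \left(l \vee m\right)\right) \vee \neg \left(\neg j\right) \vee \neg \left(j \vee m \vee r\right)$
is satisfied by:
  {j: True, r: False, m: False}
  {m: True, j: True, r: False}
  {j: True, r: True, m: False}
  {m: True, j: True, r: True}
  {m: False, r: False, j: False}


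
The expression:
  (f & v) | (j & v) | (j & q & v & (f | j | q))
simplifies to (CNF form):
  v & (f | j)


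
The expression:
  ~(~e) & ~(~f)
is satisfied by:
  {e: True, f: True}


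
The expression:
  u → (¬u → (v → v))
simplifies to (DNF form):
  True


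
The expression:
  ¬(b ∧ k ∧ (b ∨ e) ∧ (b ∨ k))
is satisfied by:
  {k: False, b: False}
  {b: True, k: False}
  {k: True, b: False}


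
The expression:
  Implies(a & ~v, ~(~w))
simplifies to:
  v | w | ~a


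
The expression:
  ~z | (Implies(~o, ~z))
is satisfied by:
  {o: True, z: False}
  {z: False, o: False}
  {z: True, o: True}


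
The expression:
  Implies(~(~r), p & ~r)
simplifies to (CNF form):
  ~r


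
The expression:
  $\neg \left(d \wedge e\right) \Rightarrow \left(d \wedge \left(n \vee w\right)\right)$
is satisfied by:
  {d: True, n: True, e: True, w: True}
  {d: True, n: True, e: True, w: False}
  {d: True, n: True, w: True, e: False}
  {d: True, n: True, w: False, e: False}
  {d: True, e: True, w: True, n: False}
  {d: True, e: True, w: False, n: False}
  {d: True, e: False, w: True, n: False}


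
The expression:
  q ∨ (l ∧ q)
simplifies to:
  q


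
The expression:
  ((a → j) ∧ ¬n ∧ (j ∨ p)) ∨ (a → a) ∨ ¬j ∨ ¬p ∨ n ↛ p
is always true.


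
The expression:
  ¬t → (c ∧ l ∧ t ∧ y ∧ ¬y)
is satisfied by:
  {t: True}


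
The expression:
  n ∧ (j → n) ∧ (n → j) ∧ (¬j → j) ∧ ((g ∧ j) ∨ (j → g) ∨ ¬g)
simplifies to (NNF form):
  j ∧ n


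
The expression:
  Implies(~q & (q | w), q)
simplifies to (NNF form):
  q | ~w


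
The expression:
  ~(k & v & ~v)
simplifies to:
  True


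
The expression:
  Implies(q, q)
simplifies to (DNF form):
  True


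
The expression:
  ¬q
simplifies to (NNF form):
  ¬q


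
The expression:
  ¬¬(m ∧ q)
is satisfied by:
  {m: True, q: True}


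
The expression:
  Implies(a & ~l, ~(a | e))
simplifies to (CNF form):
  l | ~a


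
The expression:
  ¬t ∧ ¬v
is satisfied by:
  {v: False, t: False}


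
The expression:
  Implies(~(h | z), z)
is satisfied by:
  {z: True, h: True}
  {z: True, h: False}
  {h: True, z: False}


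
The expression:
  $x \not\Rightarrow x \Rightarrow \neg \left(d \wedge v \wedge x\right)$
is always true.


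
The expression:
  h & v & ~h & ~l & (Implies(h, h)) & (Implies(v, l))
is never true.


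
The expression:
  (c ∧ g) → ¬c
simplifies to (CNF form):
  ¬c ∨ ¬g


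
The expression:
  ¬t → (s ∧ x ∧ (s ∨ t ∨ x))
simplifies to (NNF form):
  t ∨ (s ∧ x)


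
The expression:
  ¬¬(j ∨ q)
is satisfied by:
  {q: True, j: True}
  {q: True, j: False}
  {j: True, q: False}


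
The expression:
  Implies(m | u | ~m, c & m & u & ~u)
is never true.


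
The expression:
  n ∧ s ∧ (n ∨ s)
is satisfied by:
  {s: True, n: True}


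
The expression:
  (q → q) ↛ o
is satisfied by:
  {o: False}


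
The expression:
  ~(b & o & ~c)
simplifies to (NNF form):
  c | ~b | ~o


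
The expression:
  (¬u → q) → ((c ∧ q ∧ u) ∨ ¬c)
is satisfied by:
  {q: False, c: False, u: False}
  {u: True, q: False, c: False}
  {q: True, u: False, c: False}
  {u: True, q: True, c: False}
  {c: True, u: False, q: False}
  {u: True, c: True, q: True}


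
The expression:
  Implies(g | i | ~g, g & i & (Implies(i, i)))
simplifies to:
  g & i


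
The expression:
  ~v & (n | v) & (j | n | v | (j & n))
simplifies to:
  n & ~v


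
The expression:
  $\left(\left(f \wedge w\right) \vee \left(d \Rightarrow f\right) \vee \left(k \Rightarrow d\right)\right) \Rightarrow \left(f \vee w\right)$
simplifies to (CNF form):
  $f \vee w$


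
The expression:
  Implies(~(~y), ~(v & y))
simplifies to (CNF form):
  ~v | ~y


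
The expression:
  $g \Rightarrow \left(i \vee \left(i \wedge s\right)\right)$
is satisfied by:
  {i: True, g: False}
  {g: False, i: False}
  {g: True, i: True}


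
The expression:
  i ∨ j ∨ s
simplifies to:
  i ∨ j ∨ s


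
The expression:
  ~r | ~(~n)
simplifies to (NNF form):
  n | ~r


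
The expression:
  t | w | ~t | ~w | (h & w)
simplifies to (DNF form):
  True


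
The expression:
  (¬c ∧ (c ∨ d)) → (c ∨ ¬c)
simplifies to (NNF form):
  True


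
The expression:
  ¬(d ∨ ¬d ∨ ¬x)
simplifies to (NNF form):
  False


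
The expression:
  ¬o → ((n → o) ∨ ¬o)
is always true.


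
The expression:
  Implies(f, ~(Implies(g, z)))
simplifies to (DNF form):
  ~f | (g & ~z)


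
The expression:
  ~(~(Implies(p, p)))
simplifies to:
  True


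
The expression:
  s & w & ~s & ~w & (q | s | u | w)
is never true.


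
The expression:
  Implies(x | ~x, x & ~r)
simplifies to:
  x & ~r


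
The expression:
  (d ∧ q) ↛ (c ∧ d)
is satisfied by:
  {d: True, q: True, c: False}


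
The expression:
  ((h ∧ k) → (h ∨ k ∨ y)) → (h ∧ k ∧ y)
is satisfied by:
  {h: True, y: True, k: True}


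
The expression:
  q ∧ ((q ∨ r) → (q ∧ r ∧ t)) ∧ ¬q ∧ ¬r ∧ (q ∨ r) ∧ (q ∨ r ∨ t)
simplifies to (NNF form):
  False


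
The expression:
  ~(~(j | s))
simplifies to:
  j | s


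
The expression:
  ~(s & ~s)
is always true.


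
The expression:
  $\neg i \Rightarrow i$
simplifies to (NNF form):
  $i$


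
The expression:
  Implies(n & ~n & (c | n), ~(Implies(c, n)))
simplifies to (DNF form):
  True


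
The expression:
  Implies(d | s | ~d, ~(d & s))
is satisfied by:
  {s: False, d: False}
  {d: True, s: False}
  {s: True, d: False}


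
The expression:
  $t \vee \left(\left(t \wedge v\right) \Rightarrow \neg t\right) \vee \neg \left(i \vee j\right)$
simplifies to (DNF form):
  $\text{True}$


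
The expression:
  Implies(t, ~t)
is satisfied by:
  {t: False}


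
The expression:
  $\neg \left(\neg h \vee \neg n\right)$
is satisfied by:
  {h: True, n: True}


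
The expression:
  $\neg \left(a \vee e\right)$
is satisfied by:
  {e: False, a: False}


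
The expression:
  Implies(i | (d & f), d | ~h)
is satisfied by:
  {d: True, h: False, i: False}
  {h: False, i: False, d: False}
  {i: True, d: True, h: False}
  {i: True, h: False, d: False}
  {d: True, h: True, i: False}
  {h: True, d: False, i: False}
  {i: True, h: True, d: True}


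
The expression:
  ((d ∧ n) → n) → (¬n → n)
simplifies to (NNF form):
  n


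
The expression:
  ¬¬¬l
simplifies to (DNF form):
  ¬l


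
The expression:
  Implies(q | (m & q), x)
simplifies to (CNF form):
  x | ~q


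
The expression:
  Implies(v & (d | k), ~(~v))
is always true.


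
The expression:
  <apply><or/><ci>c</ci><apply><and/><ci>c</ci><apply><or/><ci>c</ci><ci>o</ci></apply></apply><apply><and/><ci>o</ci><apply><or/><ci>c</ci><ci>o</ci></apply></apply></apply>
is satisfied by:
  {o: True, c: True}
  {o: True, c: False}
  {c: True, o: False}


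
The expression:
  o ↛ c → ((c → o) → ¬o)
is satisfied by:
  {c: True, o: False}
  {o: False, c: False}
  {o: True, c: True}


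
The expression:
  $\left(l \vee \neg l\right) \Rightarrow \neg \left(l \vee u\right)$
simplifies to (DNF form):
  $\neg l \wedge \neg u$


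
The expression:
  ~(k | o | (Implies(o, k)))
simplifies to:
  False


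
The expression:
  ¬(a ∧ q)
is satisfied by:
  {q: False, a: False}
  {a: True, q: False}
  {q: True, a: False}


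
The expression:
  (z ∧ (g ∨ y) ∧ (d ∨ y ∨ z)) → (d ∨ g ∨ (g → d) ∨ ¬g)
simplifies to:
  True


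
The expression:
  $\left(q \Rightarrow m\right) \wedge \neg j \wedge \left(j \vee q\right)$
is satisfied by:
  {m: True, q: True, j: False}


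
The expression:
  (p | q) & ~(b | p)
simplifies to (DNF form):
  q & ~b & ~p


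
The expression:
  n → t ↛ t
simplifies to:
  ¬n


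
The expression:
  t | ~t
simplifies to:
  True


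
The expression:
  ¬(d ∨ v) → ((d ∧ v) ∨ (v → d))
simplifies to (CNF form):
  True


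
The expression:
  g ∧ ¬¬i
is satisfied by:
  {i: True, g: True}


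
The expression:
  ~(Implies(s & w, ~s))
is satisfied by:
  {w: True, s: True}


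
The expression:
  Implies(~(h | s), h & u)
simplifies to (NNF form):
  h | s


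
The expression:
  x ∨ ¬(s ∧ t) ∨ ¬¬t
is always true.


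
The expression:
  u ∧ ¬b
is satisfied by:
  {u: True, b: False}


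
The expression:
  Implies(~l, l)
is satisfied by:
  {l: True}


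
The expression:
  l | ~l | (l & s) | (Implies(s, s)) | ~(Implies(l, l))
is always true.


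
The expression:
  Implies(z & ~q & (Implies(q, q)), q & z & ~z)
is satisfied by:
  {q: True, z: False}
  {z: False, q: False}
  {z: True, q: True}


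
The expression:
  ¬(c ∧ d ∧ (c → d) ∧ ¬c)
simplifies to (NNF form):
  True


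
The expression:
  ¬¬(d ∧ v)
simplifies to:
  d ∧ v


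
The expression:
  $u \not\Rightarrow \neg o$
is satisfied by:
  {u: True, o: True}


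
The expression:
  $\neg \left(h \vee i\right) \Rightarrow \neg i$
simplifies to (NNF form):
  $\text{True}$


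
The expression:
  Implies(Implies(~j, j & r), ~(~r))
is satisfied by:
  {r: True, j: False}
  {j: False, r: False}
  {j: True, r: True}


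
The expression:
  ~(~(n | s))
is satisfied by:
  {n: True, s: True}
  {n: True, s: False}
  {s: True, n: False}


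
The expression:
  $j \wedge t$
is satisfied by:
  {t: True, j: True}


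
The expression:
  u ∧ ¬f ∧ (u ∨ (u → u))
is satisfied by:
  {u: True, f: False}


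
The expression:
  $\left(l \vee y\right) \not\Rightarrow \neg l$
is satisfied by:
  {l: True}


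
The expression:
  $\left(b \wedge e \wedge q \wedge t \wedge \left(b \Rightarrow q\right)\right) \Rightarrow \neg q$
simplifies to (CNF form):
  $\neg b \vee \neg e \vee \neg q \vee \neg t$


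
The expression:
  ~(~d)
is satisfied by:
  {d: True}


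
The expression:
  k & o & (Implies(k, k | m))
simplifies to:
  k & o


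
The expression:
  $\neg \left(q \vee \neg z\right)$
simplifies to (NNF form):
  $z \wedge \neg q$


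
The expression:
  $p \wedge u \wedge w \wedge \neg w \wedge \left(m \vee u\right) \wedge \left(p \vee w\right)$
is never true.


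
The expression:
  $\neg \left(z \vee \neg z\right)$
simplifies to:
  $\text{False}$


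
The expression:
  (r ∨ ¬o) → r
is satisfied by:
  {r: True, o: True}
  {r: True, o: False}
  {o: True, r: False}


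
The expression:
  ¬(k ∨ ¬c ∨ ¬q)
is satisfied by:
  {c: True, q: True, k: False}


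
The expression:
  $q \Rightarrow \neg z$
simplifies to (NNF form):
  $\neg q \vee \neg z$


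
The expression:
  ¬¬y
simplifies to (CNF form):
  y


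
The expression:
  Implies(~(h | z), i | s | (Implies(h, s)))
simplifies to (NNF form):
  True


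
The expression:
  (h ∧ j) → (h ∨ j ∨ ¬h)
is always true.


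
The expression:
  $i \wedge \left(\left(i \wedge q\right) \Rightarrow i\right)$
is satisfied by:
  {i: True}


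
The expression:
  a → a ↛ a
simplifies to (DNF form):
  ¬a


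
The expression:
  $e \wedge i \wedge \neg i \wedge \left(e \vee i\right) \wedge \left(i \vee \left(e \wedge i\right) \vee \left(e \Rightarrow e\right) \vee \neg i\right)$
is never true.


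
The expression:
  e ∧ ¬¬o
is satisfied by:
  {e: True, o: True}


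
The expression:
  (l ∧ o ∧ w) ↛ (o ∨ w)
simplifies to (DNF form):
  False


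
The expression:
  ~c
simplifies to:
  ~c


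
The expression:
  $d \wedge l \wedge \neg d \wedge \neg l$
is never true.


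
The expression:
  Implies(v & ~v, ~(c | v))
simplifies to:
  True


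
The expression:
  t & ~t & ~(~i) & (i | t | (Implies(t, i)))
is never true.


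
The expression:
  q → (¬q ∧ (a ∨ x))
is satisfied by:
  {q: False}


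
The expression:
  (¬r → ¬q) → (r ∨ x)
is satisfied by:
  {r: True, x: True, q: True}
  {r: True, x: True, q: False}
  {r: True, q: True, x: False}
  {r: True, q: False, x: False}
  {x: True, q: True, r: False}
  {x: True, q: False, r: False}
  {q: True, x: False, r: False}


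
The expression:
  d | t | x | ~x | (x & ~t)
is always true.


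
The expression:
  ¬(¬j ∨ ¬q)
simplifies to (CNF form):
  j ∧ q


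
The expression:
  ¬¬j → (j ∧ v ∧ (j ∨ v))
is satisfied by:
  {v: True, j: False}
  {j: False, v: False}
  {j: True, v: True}


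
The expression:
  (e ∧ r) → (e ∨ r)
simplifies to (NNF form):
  True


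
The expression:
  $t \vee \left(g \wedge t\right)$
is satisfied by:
  {t: True}


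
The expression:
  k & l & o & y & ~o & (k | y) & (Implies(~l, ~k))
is never true.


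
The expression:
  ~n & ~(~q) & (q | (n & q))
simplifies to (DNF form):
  q & ~n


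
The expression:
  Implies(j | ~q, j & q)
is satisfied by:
  {q: True}


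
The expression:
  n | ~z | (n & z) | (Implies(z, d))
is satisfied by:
  {n: True, d: True, z: False}
  {n: True, z: False, d: False}
  {d: True, z: False, n: False}
  {d: False, z: False, n: False}
  {n: True, d: True, z: True}
  {n: True, z: True, d: False}
  {d: True, z: True, n: False}


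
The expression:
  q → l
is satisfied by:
  {l: True, q: False}
  {q: False, l: False}
  {q: True, l: True}


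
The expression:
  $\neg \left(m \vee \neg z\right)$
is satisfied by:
  {z: True, m: False}


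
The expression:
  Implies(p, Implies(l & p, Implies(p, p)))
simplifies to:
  True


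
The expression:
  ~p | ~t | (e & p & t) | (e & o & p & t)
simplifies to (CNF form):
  e | ~p | ~t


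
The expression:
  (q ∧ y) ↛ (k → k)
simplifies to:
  False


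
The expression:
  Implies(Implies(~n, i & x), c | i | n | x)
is always true.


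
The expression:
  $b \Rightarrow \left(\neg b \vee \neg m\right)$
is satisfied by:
  {m: False, b: False}
  {b: True, m: False}
  {m: True, b: False}


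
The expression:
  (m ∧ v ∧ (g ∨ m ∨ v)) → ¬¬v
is always true.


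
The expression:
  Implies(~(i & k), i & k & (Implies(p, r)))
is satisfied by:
  {i: True, k: True}


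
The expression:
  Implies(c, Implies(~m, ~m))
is always true.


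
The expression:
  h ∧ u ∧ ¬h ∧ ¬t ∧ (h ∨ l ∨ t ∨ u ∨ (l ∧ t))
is never true.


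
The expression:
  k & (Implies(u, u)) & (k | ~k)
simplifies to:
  k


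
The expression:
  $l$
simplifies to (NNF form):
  $l$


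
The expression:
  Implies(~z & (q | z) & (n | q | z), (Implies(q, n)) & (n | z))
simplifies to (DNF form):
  n | z | ~q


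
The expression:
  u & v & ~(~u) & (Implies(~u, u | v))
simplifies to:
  u & v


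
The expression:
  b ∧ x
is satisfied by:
  {b: True, x: True}


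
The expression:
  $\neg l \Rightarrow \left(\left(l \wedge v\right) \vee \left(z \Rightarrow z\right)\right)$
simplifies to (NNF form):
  $\text{True}$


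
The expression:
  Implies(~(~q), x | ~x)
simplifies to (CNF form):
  True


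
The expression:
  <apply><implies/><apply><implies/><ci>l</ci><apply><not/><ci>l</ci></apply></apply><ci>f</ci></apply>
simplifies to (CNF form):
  <apply><or/><ci>f</ci><ci>l</ci></apply>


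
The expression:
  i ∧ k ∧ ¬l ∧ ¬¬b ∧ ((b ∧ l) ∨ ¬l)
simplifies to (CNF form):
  b ∧ i ∧ k ∧ ¬l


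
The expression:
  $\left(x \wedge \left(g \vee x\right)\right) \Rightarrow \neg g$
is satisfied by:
  {g: False, x: False}
  {x: True, g: False}
  {g: True, x: False}


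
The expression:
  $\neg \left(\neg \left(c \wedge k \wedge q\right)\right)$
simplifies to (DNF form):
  $c \wedge k \wedge q$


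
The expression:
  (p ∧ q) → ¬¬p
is always true.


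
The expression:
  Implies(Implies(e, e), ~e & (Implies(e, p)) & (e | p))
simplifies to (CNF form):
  p & ~e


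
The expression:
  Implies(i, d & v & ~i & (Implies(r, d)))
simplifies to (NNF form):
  ~i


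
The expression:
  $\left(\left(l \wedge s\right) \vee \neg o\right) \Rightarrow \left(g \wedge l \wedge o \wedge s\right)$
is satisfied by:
  {g: True, o: True, l: False, s: False}
  {o: True, g: False, l: False, s: False}
  {s: True, g: True, o: True, l: False}
  {s: True, o: True, g: False, l: False}
  {g: True, l: True, o: True, s: False}
  {l: True, o: True, s: False, g: False}
  {s: True, l: True, o: True, g: True}


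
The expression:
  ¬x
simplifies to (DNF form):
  ¬x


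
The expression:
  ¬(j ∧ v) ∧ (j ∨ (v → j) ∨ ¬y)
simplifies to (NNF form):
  (¬j ∧ ¬y) ∨ ¬v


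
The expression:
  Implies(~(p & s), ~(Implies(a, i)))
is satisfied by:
  {a: True, s: True, p: True, i: False}
  {a: True, s: True, p: False, i: False}
  {a: True, p: True, i: False, s: False}
  {a: True, p: False, i: False, s: False}
  {s: True, p: True, i: False, a: False}
  {a: True, i: True, s: True, p: True}
  {i: True, s: True, p: True, a: False}


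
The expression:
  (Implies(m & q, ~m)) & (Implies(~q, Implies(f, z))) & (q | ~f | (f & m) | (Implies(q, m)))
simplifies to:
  (q & ~m) | (z & ~q) | (~f & ~q)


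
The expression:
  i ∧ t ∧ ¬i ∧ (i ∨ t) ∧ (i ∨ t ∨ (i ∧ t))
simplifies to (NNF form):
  False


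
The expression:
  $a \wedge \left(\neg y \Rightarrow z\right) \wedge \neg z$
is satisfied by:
  {a: True, y: True, z: False}


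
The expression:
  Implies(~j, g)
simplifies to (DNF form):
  g | j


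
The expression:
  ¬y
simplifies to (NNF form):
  ¬y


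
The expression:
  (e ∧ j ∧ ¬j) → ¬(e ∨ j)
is always true.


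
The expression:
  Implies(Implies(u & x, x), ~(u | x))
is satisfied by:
  {x: False, u: False}


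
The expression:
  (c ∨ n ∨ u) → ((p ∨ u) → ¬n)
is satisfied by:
  {u: False, n: False, p: False}
  {p: True, u: False, n: False}
  {u: True, p: False, n: False}
  {p: True, u: True, n: False}
  {n: True, p: False, u: False}


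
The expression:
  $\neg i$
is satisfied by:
  {i: False}


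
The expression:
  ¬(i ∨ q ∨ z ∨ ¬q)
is never true.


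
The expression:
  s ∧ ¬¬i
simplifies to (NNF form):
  i ∧ s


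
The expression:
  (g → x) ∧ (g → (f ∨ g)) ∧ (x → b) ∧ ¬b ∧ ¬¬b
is never true.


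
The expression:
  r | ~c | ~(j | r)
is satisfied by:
  {r: True, c: False, j: False}
  {c: False, j: False, r: False}
  {r: True, j: True, c: False}
  {j: True, c: False, r: False}
  {r: True, c: True, j: False}
  {c: True, r: False, j: False}
  {r: True, j: True, c: True}


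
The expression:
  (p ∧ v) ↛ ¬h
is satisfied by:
  {h: True, p: True, v: True}


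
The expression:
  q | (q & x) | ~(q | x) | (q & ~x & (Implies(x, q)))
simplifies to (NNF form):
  q | ~x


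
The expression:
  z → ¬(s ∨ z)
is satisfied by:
  {z: False}


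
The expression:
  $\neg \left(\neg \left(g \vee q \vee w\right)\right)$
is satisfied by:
  {q: True, g: True, w: True}
  {q: True, g: True, w: False}
  {q: True, w: True, g: False}
  {q: True, w: False, g: False}
  {g: True, w: True, q: False}
  {g: True, w: False, q: False}
  {w: True, g: False, q: False}


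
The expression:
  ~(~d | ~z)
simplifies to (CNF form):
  d & z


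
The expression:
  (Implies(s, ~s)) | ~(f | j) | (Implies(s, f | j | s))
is always true.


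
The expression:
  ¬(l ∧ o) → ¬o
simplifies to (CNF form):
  l ∨ ¬o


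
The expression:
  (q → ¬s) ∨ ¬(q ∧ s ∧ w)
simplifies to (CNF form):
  ¬q ∨ ¬s ∨ ¬w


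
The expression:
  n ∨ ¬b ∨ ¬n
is always true.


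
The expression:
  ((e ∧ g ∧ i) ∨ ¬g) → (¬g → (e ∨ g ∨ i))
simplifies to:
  e ∨ g ∨ i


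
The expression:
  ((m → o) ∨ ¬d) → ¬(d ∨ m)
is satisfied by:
  {o: False, m: False, d: False}
  {o: True, m: False, d: False}
  {d: True, m: True, o: False}


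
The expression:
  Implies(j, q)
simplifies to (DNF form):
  q | ~j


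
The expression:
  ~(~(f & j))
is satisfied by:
  {j: True, f: True}


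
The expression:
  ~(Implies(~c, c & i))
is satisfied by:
  {c: False}


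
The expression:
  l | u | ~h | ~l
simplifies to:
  True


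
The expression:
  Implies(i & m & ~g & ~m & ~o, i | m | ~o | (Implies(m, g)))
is always true.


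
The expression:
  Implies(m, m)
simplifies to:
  True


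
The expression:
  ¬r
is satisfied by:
  {r: False}


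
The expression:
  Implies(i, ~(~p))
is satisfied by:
  {p: True, i: False}
  {i: False, p: False}
  {i: True, p: True}


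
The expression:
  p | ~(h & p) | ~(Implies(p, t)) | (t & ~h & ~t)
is always true.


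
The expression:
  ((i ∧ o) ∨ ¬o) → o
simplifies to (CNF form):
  o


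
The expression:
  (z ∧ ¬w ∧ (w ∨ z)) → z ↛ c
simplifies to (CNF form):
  w ∨ ¬c ∨ ¬z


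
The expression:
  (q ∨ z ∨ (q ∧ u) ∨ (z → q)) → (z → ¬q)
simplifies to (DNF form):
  ¬q ∨ ¬z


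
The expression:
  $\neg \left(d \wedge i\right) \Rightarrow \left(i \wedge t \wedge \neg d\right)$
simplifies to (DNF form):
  $\left(d \wedge i\right) \vee \left(i \wedge t\right)$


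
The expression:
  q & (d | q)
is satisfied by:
  {q: True}


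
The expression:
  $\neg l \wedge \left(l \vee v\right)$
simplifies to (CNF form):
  $v \wedge \neg l$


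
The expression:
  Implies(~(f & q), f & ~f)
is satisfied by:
  {f: True, q: True}


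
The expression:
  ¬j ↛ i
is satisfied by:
  {i: True, j: False}
  {j: False, i: False}
  {j: True, i: True}


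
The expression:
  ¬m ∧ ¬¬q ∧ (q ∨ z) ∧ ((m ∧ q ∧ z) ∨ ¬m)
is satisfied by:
  {q: True, m: False}


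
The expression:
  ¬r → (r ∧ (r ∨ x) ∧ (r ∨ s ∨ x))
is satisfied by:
  {r: True}


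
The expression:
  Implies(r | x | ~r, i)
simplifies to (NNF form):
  i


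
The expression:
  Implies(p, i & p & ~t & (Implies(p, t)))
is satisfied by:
  {p: False}


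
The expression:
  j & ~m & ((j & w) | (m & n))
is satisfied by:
  {j: True, w: True, m: False}


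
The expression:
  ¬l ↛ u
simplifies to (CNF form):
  ¬l ∧ ¬u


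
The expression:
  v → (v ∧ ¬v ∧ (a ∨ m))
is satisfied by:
  {v: False}


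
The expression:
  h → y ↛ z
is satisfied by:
  {y: True, z: False, h: False}
  {z: False, h: False, y: False}
  {y: True, z: True, h: False}
  {z: True, y: False, h: False}
  {h: True, y: True, z: False}


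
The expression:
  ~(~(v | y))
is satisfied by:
  {y: True, v: True}
  {y: True, v: False}
  {v: True, y: False}


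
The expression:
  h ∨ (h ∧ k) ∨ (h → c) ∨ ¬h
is always true.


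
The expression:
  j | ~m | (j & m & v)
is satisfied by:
  {j: True, m: False}
  {m: False, j: False}
  {m: True, j: True}


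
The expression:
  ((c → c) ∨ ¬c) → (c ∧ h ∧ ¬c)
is never true.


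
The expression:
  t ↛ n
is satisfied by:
  {t: True, n: False}


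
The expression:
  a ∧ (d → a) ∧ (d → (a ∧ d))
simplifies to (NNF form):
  a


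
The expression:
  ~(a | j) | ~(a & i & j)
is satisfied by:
  {a: False, i: False, j: False}
  {j: True, a: False, i: False}
  {i: True, a: False, j: False}
  {j: True, i: True, a: False}
  {a: True, j: False, i: False}
  {j: True, a: True, i: False}
  {i: True, a: True, j: False}


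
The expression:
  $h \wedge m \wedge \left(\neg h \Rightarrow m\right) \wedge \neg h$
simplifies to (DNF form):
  $\text{False}$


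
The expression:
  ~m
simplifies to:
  ~m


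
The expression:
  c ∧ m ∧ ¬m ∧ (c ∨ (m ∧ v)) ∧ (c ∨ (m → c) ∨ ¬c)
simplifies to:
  False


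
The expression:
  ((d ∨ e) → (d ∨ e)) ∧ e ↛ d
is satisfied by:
  {e: True, d: False}


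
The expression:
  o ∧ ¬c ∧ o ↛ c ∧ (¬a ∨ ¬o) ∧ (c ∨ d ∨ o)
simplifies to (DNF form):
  o ∧ ¬a ∧ ¬c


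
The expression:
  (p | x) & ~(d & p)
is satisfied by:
  {x: True, d: False, p: False}
  {p: True, d: False, x: True}
  {p: True, d: False, x: False}
  {x: True, d: True, p: False}


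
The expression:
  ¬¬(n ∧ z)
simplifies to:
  n ∧ z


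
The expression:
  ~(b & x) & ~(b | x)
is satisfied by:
  {x: False, b: False}


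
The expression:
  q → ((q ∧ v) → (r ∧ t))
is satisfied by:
  {r: True, t: True, v: False, q: False}
  {r: True, t: False, v: False, q: False}
  {t: True, r: False, v: False, q: False}
  {r: False, t: False, v: False, q: False}
  {r: True, q: True, t: True, v: False}
  {r: True, q: True, t: False, v: False}
  {q: True, t: True, r: False, v: False}
  {q: True, r: False, t: False, v: False}
  {r: True, v: True, t: True, q: False}
  {r: True, v: True, t: False, q: False}
  {v: True, t: True, r: False, q: False}
  {v: True, r: False, t: False, q: False}
  {r: True, q: True, v: True, t: True}


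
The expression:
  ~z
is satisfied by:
  {z: False}


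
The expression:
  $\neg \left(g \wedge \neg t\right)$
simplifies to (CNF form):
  $t \vee \neg g$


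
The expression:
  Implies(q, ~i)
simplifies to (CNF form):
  ~i | ~q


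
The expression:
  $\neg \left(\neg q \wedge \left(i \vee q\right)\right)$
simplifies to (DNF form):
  $q \vee \neg i$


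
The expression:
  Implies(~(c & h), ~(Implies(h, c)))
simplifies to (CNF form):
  h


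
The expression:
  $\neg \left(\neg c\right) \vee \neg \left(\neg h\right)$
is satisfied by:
  {c: True, h: True}
  {c: True, h: False}
  {h: True, c: False}


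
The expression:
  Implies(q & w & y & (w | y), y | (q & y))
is always true.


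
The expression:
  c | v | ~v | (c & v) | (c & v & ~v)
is always true.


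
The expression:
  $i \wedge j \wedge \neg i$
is never true.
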